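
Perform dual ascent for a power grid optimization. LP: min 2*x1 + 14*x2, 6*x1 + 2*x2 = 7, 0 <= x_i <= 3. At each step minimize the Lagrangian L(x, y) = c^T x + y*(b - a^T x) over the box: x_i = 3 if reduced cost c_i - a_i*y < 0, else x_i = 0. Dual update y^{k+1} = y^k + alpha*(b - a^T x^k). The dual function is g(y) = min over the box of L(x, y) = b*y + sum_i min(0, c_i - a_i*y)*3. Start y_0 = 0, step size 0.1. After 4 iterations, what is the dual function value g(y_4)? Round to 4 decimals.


Dual ascent for LP: min 2*x1 + 14*x2, 6*x1 + 2*x2 = 7, 0 <= x_i <= 3
Step 1: y^k = 0.0, reduced costs: (2.0, 14.0)
  x^k = (0.0, 0.0), subgradient = b - a^T x = 7.0
  y^{k+1} = 0.0 + 0.1*7.0 = 0.7
Step 2: y^k = 0.7, reduced costs: (-2.2, 12.6)
  x^k = (3.0, 0.0), subgradient = b - a^T x = -11.0
  y^{k+1} = 0.7 + 0.1*-11.0 = -0.4
Step 3: y^k = -0.4, reduced costs: (4.4, 14.8)
  x^k = (0.0, 0.0), subgradient = b - a^T x = 7.0
  y^{k+1} = -0.4 + 0.1*7.0 = 0.3
Step 4: y^k = 0.3, reduced costs: (0.2, 13.4)
  x^k = (0.0, 0.0), subgradient = b - a^T x = 7.0
  y^{k+1} = 0.3 + 0.1*7.0 = 1.0
Dual objective at y_4 = 1.0: reduced costs (-4.0, 12.0), box minimizer x = (3.0, 0.0)
g(y_4) = b*y + (c1 - a1*y)*x1 + (c2 - a2*y)*x2 = 7*1.0 + (-4.0)*3.0 + 12.0*0.0 = 7.0 - 12.0 + 0.0 = -5.0


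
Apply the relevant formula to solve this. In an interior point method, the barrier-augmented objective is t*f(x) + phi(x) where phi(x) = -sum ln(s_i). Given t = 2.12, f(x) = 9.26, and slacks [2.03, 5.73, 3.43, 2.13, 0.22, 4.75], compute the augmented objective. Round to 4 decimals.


Step 1: Compute log-barrier.
ln values: [0.708, 1.7457, 1.2326, 0.7561, -1.5141, 1.5581]
phi = -(0.708 + 1.7457 + 1.2326 + 0.7561 - 1.5141 + 1.5581) = -4.4865
Step 2: Compute augmented objective.
t*f(x) = 2.12*9.26 = 19.6312
Total = 19.6312 - 4.4865 = 15.1447


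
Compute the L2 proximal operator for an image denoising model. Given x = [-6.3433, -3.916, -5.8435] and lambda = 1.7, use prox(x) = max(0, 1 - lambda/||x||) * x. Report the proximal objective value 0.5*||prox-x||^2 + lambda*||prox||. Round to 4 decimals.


Step 1: Compute ||x||.
||x|| = 9.472
Step 2: Compute scaling factor.
scale = max(0, 1 - 1.7/9.472) = 0.8205
Step 3: prox(x) = [-5.2048, -3.2132, -4.7947]
||prox(x)|| = 7.772
Step 4: Proximal objective.
0.5*||prox-x||^2 = 1.445
lambda*||prox|| = 13.2124
Total = 14.6574


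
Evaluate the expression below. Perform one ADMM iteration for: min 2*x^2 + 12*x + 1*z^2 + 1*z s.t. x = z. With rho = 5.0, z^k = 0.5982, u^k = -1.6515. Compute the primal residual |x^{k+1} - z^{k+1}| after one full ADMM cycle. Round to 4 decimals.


ADMM iteration with rho = 5.0, z^k = 0.5982, u^k = -1.6515
Step 1: x-update.
Minimize 2*x^2 + 12*x + (5.0/2)*(x - 0.5982 - 1.6515)^2
FOC: (2*2 + 5.0)*x = -12 + 5.0*(0.5982 + 1.6515)
x^{k+1} = -0.0835
Step 2: z-update.
Minimize 1*z^2 + 1*z + (5.0/2)*(-0.0835 - z - 1.6515)^2
FOC: (2*1 + 5.0)*z = -1 + 5.0*(-0.0835 - 1.6515)
z^{k+1} = -1.3821
Step 3: u-update.
u^{k+1} = -1.6515 - 0.0835 + 1.3821 = -0.3529
Step 4: Primal residual = |-0.0835 + 1.3821| = 1.2986


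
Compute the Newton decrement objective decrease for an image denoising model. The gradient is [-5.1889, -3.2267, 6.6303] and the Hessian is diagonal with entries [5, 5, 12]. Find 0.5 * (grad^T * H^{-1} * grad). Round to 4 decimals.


Step 1: H is diagonal, so H^(-1) * g = [-1.0378, -0.6453, 0.5525].
Step 2: g^T H^(-1) g = sum_i g_i^2 / H_ii
  = (-5.1889)^2/5 + (-3.2267)^2/5 + (6.6303)^2/12
  = 5.3849 + 2.0823 + 3.6634 = 11.1307
Step 3: Objective decrease = 0.5 * g^T H^(-1) g = 5.5653


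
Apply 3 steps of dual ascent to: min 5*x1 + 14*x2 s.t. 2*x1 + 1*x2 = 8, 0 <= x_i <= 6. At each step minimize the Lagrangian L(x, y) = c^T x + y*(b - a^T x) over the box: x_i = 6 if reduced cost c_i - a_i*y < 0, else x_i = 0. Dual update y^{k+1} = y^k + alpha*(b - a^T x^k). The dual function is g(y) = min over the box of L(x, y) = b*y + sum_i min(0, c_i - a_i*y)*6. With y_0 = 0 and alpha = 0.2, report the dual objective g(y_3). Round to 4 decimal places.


Dual ascent for LP: min 5*x1 + 14*x2, 2*x1 + 1*x2 = 8, 0 <= x_i <= 6
Step 1: y^k = 0.0, reduced costs: (5.0, 14.0)
  x^k = (0.0, 0.0), subgradient = b - a^T x = 8.0
  y^{k+1} = 0.0 + 0.2*8.0 = 1.6
Step 2: y^k = 1.6, reduced costs: (1.8, 12.4)
  x^k = (0.0, 0.0), subgradient = b - a^T x = 8.0
  y^{k+1} = 1.6 + 0.2*8.0 = 3.2
Step 3: y^k = 3.2, reduced costs: (-1.4, 10.8)
  x^k = (6.0, 0.0), subgradient = b - a^T x = -4.0
  y^{k+1} = 3.2 + 0.2*-4.0 = 2.4
Dual objective at y_3 = 2.4: reduced costs (0.2, 11.6), box minimizer x = (0.0, 0.0)
g(y_3) = b*y + (c1 - a1*y)*x1 + (c2 - a2*y)*x2 = 8*2.4 + 0.2*0.0 + 11.6*0.0 = 19.2 + 0.0 + 0.0 = 19.2


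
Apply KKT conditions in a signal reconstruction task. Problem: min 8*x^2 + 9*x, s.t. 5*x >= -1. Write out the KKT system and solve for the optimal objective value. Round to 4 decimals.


Step 1: Try lambda = 0 (constraint inactive).
x_unc = -9/(2*8) = -0.5625
Check: 5*-0.5625 = -2.8125 < -1 -- violated!
Step 2: Constraint must be active: 5*x = -1
x* = -1/5 = -0.2
lambda = (2*8*(-0.2) + 9)/5 = 1.16
Step 3: Compute optimal value.
f(x*) = 8*(-0.2)^2 + 9*(-0.2) = -1.48


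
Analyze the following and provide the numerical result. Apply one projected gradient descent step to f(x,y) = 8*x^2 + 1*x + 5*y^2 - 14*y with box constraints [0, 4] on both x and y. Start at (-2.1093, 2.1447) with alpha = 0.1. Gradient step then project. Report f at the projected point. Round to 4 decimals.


Step 1: Compute gradient at (-2.1093, 2.1447).
grad_x = 2*8*-2.1093 + 1 = -32.7488
grad_y = 2*5*2.1447 - 14 = 7.447
Step 2: Gradient step.
x_raw = -2.1093 - 0.1*-32.7488 = 1.1656
y_raw = 2.1447 - 0.1*7.447 = 1.4
Step 3: Project onto [0, 4].
x_proj = clip(1.1656) = 1.1656
y_proj = clip(1.4) = 1.4
Step 4: Evaluate f.
f(1.1656, 1.4) = 2.2342


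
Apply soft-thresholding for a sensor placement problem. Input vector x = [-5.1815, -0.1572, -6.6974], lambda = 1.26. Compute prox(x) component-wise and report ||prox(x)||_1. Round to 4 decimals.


Soft-thresholding with lambda = 1.26:
prox(-5.1815) = sign(-5.1815)*max(|-5.1815| - 1.26, 0) = -3.9215
prox(-0.1572) = sign(-0.1572)*max(|-0.1572| - 1.26, 0) = 0.0
prox(-6.6974) = sign(-6.6974)*max(|-6.6974| - 1.26, 0) = -5.4374
prox(x) = [-3.9215, 0.0, -5.4374]
||prox(x)||_1 = 3.9215 + 0.0 + 5.4374 = 9.3589


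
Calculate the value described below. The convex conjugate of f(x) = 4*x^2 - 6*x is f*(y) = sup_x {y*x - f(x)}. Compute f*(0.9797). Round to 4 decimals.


f*(y) = sup_x {y*x - a*x^2 - b*x} = sup_x {(y-b)*x - a*x^2}
FOC: (y - b) - 2a*x = 0 => x* = (y - b)/(2a)
x* = (0.9797 + 6)/(2*4) = 0.8725
f*(0.9797) = (y-b)^2/(4a) = (0.9797 + 6)^2/(4*4)
= 48.7162/16 = 3.0448


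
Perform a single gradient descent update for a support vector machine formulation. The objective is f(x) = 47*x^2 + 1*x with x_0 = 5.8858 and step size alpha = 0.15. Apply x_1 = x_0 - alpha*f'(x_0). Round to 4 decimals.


We compute the gradient at x_0 and apply the update.
f'(x) = 94*x + 1
f'(5.8858) = 94*5.8858 + 1 = 554.2652
x_1 = 5.8858 - 0.15*554.2652 = -77.254


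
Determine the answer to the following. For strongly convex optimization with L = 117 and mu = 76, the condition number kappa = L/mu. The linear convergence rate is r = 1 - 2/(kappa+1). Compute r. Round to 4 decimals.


Step 1: Compute the condition number.
kappa = L/mu = 117/76 = 1.5395
Step 2: Compute the convergence rate.
r = 1 - 2/(kappa + 1) = 1 - 2*mu/(L + mu) = (L - mu)/(L + mu) = 41/193 = 0.2124


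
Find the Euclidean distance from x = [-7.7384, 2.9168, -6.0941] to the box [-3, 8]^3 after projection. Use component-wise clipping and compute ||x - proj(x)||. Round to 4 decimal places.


Project each component onto [-3, 8].
clip(-7.7384) = -3.0, clip(2.9168) = 2.9168, clip(-6.0941) = -3.0
Projection = [-3.0, 2.9168, -3.0]
Squared diffs: [22.4524, 0.0, 9.5735]
Distance = sqrt(32.0259) = 5.6591


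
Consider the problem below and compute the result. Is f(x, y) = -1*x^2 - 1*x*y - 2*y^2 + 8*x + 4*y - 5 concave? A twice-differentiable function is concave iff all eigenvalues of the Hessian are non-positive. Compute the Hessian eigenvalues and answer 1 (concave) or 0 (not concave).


The Hessian of f(x,y) = -1*x^2 - 1*x*y - 2*y^2 + 8*x + 4*y - 5 is:
H = [[-2, -1], [-1, -4]]
Trace = -2 - 4 = -6
Determinant = -2*-4 - (-1)^2 = 7
Discriminant = (-6)^2 - 4*7 = 8.0
Eigenvalues: lambda_1 = -4.4142, lambda_2 = -1.5858
The function is concave.

1


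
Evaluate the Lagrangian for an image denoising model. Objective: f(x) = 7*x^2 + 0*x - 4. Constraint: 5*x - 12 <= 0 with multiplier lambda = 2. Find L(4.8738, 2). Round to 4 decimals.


Step 1: Evaluate f(x).
f(4.8738) = 7*4.8738^2 + 0*4.8738 - 4 = 162.2775
Step 2: Evaluate g(x).
g(4.8738) = 5*4.8738 - 12 = 12.369
Step 3: Compute Lagrangian.
L = 162.2775 + 2*12.369 = 187.0155


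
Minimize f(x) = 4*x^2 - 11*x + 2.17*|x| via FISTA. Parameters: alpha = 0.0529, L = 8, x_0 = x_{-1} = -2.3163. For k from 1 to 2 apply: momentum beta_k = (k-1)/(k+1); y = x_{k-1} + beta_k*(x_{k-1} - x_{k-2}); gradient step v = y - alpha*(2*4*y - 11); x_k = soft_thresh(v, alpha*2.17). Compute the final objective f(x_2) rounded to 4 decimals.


FISTA on f(x) = 4*x^2 - 11*x + 2.17*|x|
L = 8, alpha = 0.0529
Iteration 1: beta = 0.0, y = -2.3163 + 0.0*(-2.3163 + 2.3163) = -2.3163
  grad(y) = -29.5304, v = y - alpha*grad = -0.7541
  prox(v) = soft_thresh(-0.7541, 0.1148) = -0.6393
Iteration 2: beta = 0.3333, y = -0.6393 + 0.3333*(-0.6393 + 2.3163) = -0.0804
  grad(y) = -11.6429, v = y - alpha*grad = 0.5355
  prox(v) = soft_thresh(0.5355, 0.1148) = 0.4208
f(x_2) = 4*0.4208^2 - 11*0.4208 + 2.17*|0.4208| = -3.0071


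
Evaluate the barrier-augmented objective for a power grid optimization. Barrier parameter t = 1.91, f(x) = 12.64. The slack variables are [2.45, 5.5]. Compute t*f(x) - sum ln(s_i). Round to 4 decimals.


Step 1: Compute log-barrier.
ln values: [0.8961, 1.7047]
phi = -(0.8961 + 1.7047) = -2.6008
Step 2: Compute augmented objective.
t*f(x) = 1.91*12.64 = 24.1424
Total = 24.1424 - 2.6008 = 21.5416


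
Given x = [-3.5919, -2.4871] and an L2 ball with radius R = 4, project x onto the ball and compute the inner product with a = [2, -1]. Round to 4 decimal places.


Step 1: Compute ||x|| (intermediates to 6 decimals).
||x|| = sqrt((-3.5919)^2 + (-2.4871)^2) = 4.368914
Step 2: Project.
Since ||x|| > R, scale = R/||x|| = 4/4.368914 = 0.915559, proj(x) = scale * x
proj(x) = [-3.288596, -2.277087]
Step 3: Dot product.
a^T * proj(x) = 2*(-3.288596) - 1*(-2.277087) = -4.3001


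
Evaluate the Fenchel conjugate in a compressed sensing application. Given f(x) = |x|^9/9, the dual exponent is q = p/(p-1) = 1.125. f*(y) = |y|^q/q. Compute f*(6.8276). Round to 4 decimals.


The conjugate exponent q satisfies 1/p + 1/q = 1.
p = 9, so q = 9/(9 - 1) = 1.125
|y|^q = 6.8276^1.125 = 8.6806
f*(6.8276) = 8.6806 / 1.125 = 7.7161


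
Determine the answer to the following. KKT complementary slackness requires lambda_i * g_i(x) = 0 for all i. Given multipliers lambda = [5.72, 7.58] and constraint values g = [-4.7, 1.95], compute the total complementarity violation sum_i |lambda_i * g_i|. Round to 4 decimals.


KKT complementary slackness check:
lambda_1 * g_1 = 5.72 * -4.7 = -26.884
lambda_2 * g_2 = 7.58 * 1.95 = 14.781
Total violation = 26.884 + 14.781 = 41.665


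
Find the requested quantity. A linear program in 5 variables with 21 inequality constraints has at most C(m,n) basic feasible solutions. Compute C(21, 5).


Each vertex corresponds to some choice of n active constraints out of m, so the number of vertices is at most C(m, n) = m! / (n!(m-n)!).
m = 21, n = 5
Numerator: 21 * 20 * 19 * 18 * 17
Denominator: 5! = 120
C(21, 5) = 20349


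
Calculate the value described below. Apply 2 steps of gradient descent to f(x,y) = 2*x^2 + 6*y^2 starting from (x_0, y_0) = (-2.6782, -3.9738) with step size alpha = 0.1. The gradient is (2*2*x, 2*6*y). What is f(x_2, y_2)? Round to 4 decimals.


Gradient descent on f(x,y) = 2*x^2 + 6*y^2.
Starting point: (-2.6782, -3.9738), alpha = 0.1
Step 1: grad_x = 2*2*-2.6782 = -10.7128, grad_y = 2*6*-3.9738 = -47.6856
  x_1 = -2.6782 - 0.1*-10.7128 = -1.6069
  y_1 = -3.9738 - 0.1*-47.6856 = 0.7948
Step 2: grad_x = 2*2*-1.6069 = -6.4277, grad_y = 2*6*0.7948 = 9.5371
  x_2 = -1.6069 - 0.1*-6.4277 = -0.9642
  y_2 = 0.7948 - 0.1*9.5371 = -0.159
f(-0.9642, -0.159) = 2*(-0.9642)^2 + 6*(-0.159)^2 = 2.0108


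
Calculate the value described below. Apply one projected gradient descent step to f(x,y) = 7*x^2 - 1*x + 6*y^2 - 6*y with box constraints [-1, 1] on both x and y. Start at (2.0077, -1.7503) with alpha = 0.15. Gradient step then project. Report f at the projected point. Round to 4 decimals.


Step 1: Compute gradient at (2.0077, -1.7503).
grad_x = 2*7*2.0077 - 1 = 27.1078
grad_y = 2*6*-1.7503 - 6 = -27.0036
Step 2: Gradient step.
x_raw = 2.0077 - 0.15*27.1078 = -2.0585
y_raw = -1.7503 - 0.15*-27.0036 = 2.3002
Step 3: Project onto [-1, 1].
x_proj = clip(-2.0585) = -1.0
y_proj = clip(2.3002) = 1.0
Step 4: Evaluate f.
f(-1.0, 1.0) = 8.0


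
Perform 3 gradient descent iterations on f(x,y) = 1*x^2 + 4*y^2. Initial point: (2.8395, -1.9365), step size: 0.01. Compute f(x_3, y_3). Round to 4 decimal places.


Gradient descent on f(x,y) = 1*x^2 + 4*y^2.
Starting point: (2.8395, -1.9365), alpha = 0.01
Step 1: grad_x = 2*1*2.8395 = 5.679, grad_y = 2*4*-1.9365 = -15.492
  x_1 = 2.8395 - 0.01*5.679 = 2.7827
  y_1 = -1.9365 - 0.01*-15.492 = -1.7816
Step 2: grad_x = 2*1*2.7827 = 5.5654, grad_y = 2*4*-1.7816 = -14.2526
  x_2 = 2.7827 - 0.01*5.5654 = 2.7271
  y_2 = -1.7816 - 0.01*-14.2526 = -1.6391
Step 3: grad_x = 2*1*2.7271 = 5.4541, grad_y = 2*4*-1.6391 = -13.1124
  x_3 = 2.7271 - 0.01*5.4541 = 2.6725
  y_3 = -1.6391 - 0.01*-13.1124 = -1.5079
f(2.6725, -1.5079) = 1*2.6725^2 + 4*(-1.5079)^2 = 16.2377


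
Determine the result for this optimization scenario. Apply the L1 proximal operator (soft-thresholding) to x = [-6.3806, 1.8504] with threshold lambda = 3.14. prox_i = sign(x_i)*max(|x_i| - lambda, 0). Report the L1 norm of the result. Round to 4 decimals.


Soft-thresholding with lambda = 3.14:
prox(-6.3806) = sign(-6.3806)*max(|-6.3806| - 3.14, 0) = -3.2406
prox(1.8504) = sign(1.8504)*max(|1.8504| - 3.14, 0) = 0.0
prox(x) = [-3.2406, 0.0]
||prox(x)||_1 = 3.2406 + 0.0 = 3.2406


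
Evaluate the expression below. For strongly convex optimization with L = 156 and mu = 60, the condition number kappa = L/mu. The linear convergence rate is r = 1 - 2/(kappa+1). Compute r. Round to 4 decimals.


Step 1: Compute the condition number.
kappa = L/mu = 156/60 = 2.6
Step 2: Compute the convergence rate.
r = 1 - 2/(kappa + 1) = 1 - 2*mu/(L + mu) = (L - mu)/(L + mu) = 96/216 = 0.4444


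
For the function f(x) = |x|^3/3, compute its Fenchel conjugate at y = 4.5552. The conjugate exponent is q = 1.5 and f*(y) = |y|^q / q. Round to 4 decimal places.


The conjugate exponent q satisfies 1/p + 1/q = 1.
p = 3, so q = 3/(3 - 1) = 1.5
|y|^q = 4.5552^1.5 = 9.7221
f*(4.5552) = 9.7221 / 1.5 = 6.4814


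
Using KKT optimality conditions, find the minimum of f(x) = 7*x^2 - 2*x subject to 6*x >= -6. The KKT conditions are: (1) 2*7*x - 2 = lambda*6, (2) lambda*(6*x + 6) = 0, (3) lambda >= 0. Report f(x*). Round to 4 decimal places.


Step 1: Try lambda = 0 (constraint inactive).
Stationarity: 2*7*x - 2 = 0
x* = 2/(2*7) = 1/7 = 0.1429 (rounded; the exact value 1/7 is used below)
Check constraint: 6*0.1429 = 0.8574 >= -6 -- satisfied.
Step 2: Compute optimal value.
f(x*) = 7*(1/7)^2 - 2*(1/7) = -0.1429


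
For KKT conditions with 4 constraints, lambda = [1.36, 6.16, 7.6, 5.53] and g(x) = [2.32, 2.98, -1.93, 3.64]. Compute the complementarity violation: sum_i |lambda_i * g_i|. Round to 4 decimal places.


KKT complementary slackness check:
lambda_1 * g_1 = 1.36 * 2.32 = 3.1552
lambda_2 * g_2 = 6.16 * 2.98 = 18.3568
lambda_3 * g_3 = 7.6 * -1.93 = -14.668
lambda_4 * g_4 = 5.53 * 3.64 = 20.1292
Total violation = 3.1552 + 18.3568 + 14.668 + 20.1292 = 56.3092


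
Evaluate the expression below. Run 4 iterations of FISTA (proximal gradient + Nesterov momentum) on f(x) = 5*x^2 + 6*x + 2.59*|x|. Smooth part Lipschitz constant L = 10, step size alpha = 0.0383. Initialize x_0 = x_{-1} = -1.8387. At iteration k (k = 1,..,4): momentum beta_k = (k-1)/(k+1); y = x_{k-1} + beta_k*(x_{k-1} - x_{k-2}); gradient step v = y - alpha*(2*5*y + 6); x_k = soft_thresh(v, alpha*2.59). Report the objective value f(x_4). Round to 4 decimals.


FISTA on f(x) = 5*x^2 + 6*x + 2.59*|x|
L = 10, alpha = 0.0383
Iteration 1: beta = 0.0, y = -1.8387 + 0.0*(-1.8387 + 1.8387) = -1.8387
  grad(y) = -12.387, v = y - alpha*grad = -1.3643
  prox(v) = soft_thresh(-1.3643, 0.0992) = -1.2651
Iteration 2: beta = 0.3333, y = -1.2651 + 0.3333*(-1.2651 + 1.8387) = -1.0739
  grad(y) = -4.7387, v = y - alpha*grad = -0.8924
  prox(v) = soft_thresh(-0.8924, 0.0992) = -0.7932
Iteration 3: beta = 0.5, y = -0.7932 + 0.5*(-0.7932 + 1.2651) = -0.5572
  grad(y) = 0.4277, v = y - alpha*grad = -0.5736
  prox(v) = soft_thresh(-0.5736, 0.0992) = -0.4744
Iteration 4: beta = 0.6, y = -0.4744 + 0.6*(-0.4744 + 0.7932) = -0.2832
  grad(y) = 3.1684, v = y - alpha*grad = -0.4045
  prox(v) = soft_thresh(-0.4045, 0.0992) = -0.3053
f(x_4) = 5*(-0.3053)^2 + 6*(-0.3053) + 2.59*|-0.3053| = -0.575


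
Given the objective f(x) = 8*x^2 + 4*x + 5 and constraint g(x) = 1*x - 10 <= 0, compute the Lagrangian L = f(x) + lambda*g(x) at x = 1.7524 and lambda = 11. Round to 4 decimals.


Step 1: Evaluate f(x).
f(1.7524) = 8*1.7524^2 + 4*1.7524 + 5 = 36.5768
Step 2: Evaluate g(x).
g(1.7524) = 1*1.7524 - 10 = -8.2476
Step 3: Compute Lagrangian.
L = 36.5768 + 11*-8.2476 = -54.1468


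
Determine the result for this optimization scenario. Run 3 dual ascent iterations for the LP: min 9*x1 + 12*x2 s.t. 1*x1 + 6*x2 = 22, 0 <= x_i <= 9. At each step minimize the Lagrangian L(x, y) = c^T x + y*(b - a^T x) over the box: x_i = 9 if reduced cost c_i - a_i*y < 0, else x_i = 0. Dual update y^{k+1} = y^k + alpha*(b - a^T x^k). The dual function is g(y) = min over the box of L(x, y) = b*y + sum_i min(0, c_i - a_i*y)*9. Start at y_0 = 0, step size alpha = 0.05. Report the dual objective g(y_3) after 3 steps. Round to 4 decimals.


Dual ascent for LP: min 9*x1 + 12*x2, 1*x1 + 6*x2 = 22, 0 <= x_i <= 9
Step 1: y^k = 0.0, reduced costs: (9.0, 12.0)
  x^k = (0.0, 0.0), subgradient = b - a^T x = 22.0
  y^{k+1} = 0.0 + 0.05*22.0 = 1.1
Step 2: y^k = 1.1, reduced costs: (7.9, 5.4)
  x^k = (0.0, 0.0), subgradient = b - a^T x = 22.0
  y^{k+1} = 1.1 + 0.05*22.0 = 2.2
Step 3: y^k = 2.2, reduced costs: (6.8, -1.2)
  x^k = (0.0, 9.0), subgradient = b - a^T x = -32.0
  y^{k+1} = 2.2 + 0.05*-32.0 = 0.6
Dual objective at y_3 = 0.6: reduced costs (8.4, 8.4), box minimizer x = (0.0, 0.0)
g(y_3) = b*y + (c1 - a1*y)*x1 + (c2 - a2*y)*x2 = 22*0.6 + 8.4*0.0 + 8.4*0.0 = 13.2 + 0.0 + 0.0 = 13.2


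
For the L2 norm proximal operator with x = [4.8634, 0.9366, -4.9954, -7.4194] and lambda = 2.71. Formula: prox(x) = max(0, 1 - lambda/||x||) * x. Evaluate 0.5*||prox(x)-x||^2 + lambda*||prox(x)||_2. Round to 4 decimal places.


Step 1: Compute ||x||.
||x|| = 10.2241
Step 2: Compute scaling factor.
scale = max(0, 1 - 2.71/10.2241) = 0.7349
Step 3: prox(x) = [3.5743, 0.6883, -3.6713, -5.4528]
||prox(x)|| = 7.5141
Step 4: Proximal objective.
0.5*||prox-x||^2 = 3.6721
lambda*||prox|| = 20.3632
Total = 24.0352


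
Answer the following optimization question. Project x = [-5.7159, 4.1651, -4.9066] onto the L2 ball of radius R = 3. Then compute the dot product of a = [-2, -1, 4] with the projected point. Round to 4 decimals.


Step 1: Compute ||x|| (intermediates to 6 decimals).
||x|| = sqrt((-5.7159)^2 + 4.1651^2 + (-4.9066)^2) = 8.607804
Step 2: Project.
Since ||x|| > R, scale = R/||x|| = 3/8.607804 = 0.348521, proj(x) = scale * x
proj(x) = [-1.992111, 1.451625, -1.710053]
Step 3: Dot product.
a^T * proj(x) = -2*(-1.992111) - 1*1.451625 + 4*(-1.710053) = -4.3076


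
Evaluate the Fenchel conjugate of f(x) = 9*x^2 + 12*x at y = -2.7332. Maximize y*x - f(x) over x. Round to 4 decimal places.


f*(y) = sup_x {y*x - a*x^2 - b*x} = sup_x {(y-b)*x - a*x^2}
FOC: (y - b) - 2a*x = 0 => x* = (y - b)/(2a)
x* = (-2.7332 - 12)/(2*9) = -0.8185
f*(-2.7332) = (y-b)^2/(4a) = (-2.7332 - 12)^2/(4*9)
= 217.0672/36 = 6.0296


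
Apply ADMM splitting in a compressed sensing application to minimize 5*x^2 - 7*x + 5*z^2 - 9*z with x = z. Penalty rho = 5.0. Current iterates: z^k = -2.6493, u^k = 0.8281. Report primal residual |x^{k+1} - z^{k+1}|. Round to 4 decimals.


ADMM iteration with rho = 5.0, z^k = -2.6493, u^k = 0.8281
Step 1: x-update.
Minimize 5*x^2 - 7*x + (5.0/2)*(x + 2.6493 + 0.8281)^2
FOC: (2*5 + 5.0)*x = 7 + 5.0*(-2.6493 - 0.8281)
x^{k+1} = -0.6925
Step 2: z-update.
Minimize 5*z^2 - 9*z + (5.0/2)*(-0.6925 - z + 0.8281)^2
FOC: (2*5 + 5.0)*z = 9 + 5.0*(-0.6925 + 0.8281)
z^{k+1} = 0.6452
Step 3: u-update.
u^{k+1} = 0.8281 - 0.6925 - 0.6452 = -0.5096
Step 4: Primal residual = |-0.6925 - 0.6452| = 1.3377


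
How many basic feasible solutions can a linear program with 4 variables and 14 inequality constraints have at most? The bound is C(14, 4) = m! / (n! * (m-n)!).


Each vertex corresponds to some choice of n active constraints out of m, so the number of vertices is at most C(m, n) = m! / (n!(m-n)!).
m = 14, n = 4
Numerator: 14 * 13 * 12 * 11
Denominator: 4! = 24
C(14, 4) = 1001


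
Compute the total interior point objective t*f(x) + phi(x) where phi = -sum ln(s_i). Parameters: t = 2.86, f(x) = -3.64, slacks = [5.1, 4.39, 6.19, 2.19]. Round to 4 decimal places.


Step 1: Compute log-barrier.
ln values: [1.6292, 1.4793, 1.8229, 0.7839]
phi = -(1.6292 + 1.4793 + 1.8229 + 0.7839) = -5.7154
Step 2: Compute augmented objective.
t*f(x) = 2.86*-3.64 = -10.4104
Total = -10.4104 - 5.7154 = -16.1258


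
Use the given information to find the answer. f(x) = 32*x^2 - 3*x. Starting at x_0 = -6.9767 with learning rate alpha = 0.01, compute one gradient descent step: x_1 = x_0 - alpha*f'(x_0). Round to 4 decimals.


We compute the gradient at x_0 and apply the update.
f'(x) = 64*x - 3
f'(-6.9767) = 64*-6.9767 - 3 = -449.5088
x_1 = -6.9767 - 0.01*-449.5088 = -2.4816


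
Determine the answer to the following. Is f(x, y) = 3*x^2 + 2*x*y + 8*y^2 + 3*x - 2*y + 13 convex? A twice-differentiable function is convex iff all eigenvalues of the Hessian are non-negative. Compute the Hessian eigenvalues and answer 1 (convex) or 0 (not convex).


The Hessian of f(x,y) = 3*x^2 + 2*x*y + 8*y^2 + 3*x - 2*y + 13 is:
H = [[6, 2], [2, 16]]
Trace = 6 + 16 = 22
Determinant = 6*16 - (2)^2 = 92
Discriminant = (22)^2 - 4*92 = 116.0
Eigenvalues: lambda_1 = 5.6148, lambda_2 = 16.3852
The function is convex.

1


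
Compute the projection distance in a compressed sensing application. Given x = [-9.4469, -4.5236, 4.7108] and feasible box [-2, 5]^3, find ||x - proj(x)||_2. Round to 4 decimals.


Project each component onto [-2, 5].
clip(-9.4469) = -2.0, clip(-4.5236) = -2.0, clip(4.7108) = 4.7108
Projection = [-2.0, -2.0, 4.7108]
Squared diffs: [55.4563, 6.3686, 0.0]
Distance = sqrt(61.8249) = 7.8629


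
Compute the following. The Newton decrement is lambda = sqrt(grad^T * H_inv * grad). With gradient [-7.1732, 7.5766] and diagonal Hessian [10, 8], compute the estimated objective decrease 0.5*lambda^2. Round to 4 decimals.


Step 1: H is diagonal, so H^(-1) * g = [-0.7173, 0.9471].
Step 2: g^T H^(-1) g = sum_i g_i^2 / H_ii
  = (-7.1732)^2/10 + (7.5766)^2/8
  = 5.1455 + 7.1756 = 12.3211
Step 3: Objective decrease = 0.5 * g^T H^(-1) g = 6.1605


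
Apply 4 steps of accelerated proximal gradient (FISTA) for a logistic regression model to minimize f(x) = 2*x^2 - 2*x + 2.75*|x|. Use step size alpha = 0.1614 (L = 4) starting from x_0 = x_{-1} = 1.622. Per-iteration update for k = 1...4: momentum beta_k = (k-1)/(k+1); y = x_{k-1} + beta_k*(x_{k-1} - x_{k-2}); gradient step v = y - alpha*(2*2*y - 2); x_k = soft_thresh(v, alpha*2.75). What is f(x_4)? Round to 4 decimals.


FISTA on f(x) = 2*x^2 - 2*x + 2.75*|x|
L = 4, alpha = 0.1614
Iteration 1: beta = 0.0, y = 1.622 + 0.0*(1.622 - 1.622) = 1.622
  grad(y) = 4.488, v = y - alpha*grad = 0.8976
  prox(v) = soft_thresh(0.8976, 0.4439) = 0.4538
Iteration 2: beta = 0.3333, y = 0.4538 + 0.3333*(0.4538 - 1.622) = 0.0644
  grad(y) = -1.7425, v = y - alpha*grad = 0.3456
  prox(v) = soft_thresh(0.3456, 0.4439) = 0.0
Iteration 3: beta = 0.5, y = 0.0 + 0.5*(0.0 - 0.4538) = -0.2269
  grad(y) = -2.9076, v = y - alpha*grad = 0.2424
  prox(v) = soft_thresh(0.2424, 0.4439) = 0.0
Iteration 4: beta = 0.6, y = 0.0 + 0.6*(0.0 - 0.0) = 0.0
  grad(y) = -2.0, v = y - alpha*grad = 0.3228
  prox(v) = soft_thresh(0.3228, 0.4439) = 0.0
f(x_4) = 2*0.0^2 - 2*0.0 + 2.75*|0.0| = 0.0


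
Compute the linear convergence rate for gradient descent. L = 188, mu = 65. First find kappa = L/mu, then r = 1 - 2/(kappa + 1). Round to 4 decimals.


Step 1: Compute the condition number.
kappa = L/mu = 188/65 = 2.8923
Step 2: Compute the convergence rate.
r = 1 - 2/(kappa + 1) = 1 - 2*mu/(L + mu) = (L - mu)/(L + mu) = 123/253 = 0.4862


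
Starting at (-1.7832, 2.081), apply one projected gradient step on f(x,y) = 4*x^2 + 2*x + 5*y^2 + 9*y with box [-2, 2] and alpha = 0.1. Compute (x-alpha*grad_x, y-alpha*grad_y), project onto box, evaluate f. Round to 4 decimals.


Step 1: Compute gradient at (-1.7832, 2.081).
grad_x = 2*4*-1.7832 + 2 = -12.2656
grad_y = 2*5*2.081 + 9 = 29.81
Step 2: Gradient step.
x_raw = -1.7832 - 0.1*-12.2656 = -0.5566
y_raw = 2.081 - 0.1*29.81 = -0.9
Step 3: Project onto [-2, 2].
x_proj = clip(-0.5566) = -0.5566
y_proj = clip(-0.9) = -0.9
Step 4: Evaluate f.
f(-0.5566, -0.9) = -3.9239


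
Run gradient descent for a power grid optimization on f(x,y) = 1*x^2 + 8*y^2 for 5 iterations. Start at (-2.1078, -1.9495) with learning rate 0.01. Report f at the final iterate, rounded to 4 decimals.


Gradient descent on f(x,y) = 1*x^2 + 8*y^2.
Starting point: (-2.1078, -1.9495), alpha = 0.01
Step 1: grad_x = 2*1*-2.1078 = -4.2156, grad_y = 2*8*-1.9495 = -31.192
  x_1 = -2.1078 - 0.01*-4.2156 = -2.0656
  y_1 = -1.9495 - 0.01*-31.192 = -1.6376
Step 2: grad_x = 2*1*-2.0656 = -4.1313, grad_y = 2*8*-1.6376 = -26.2013
  x_2 = -2.0656 - 0.01*-4.1313 = -2.0243
  y_2 = -1.6376 - 0.01*-26.2013 = -1.3756
Step 3: grad_x = 2*1*-2.0243 = -4.0487, grad_y = 2*8*-1.3756 = -22.0091
  x_3 = -2.0243 - 0.01*-4.0487 = -1.9838
  y_3 = -1.3756 - 0.01*-22.0091 = -1.1555
Step 4: grad_x = 2*1*-1.9838 = -3.9677, grad_y = 2*8*-1.1555 = -18.4876
  x_4 = -1.9838 - 0.01*-3.9677 = -1.9442
  y_4 = -1.1555 - 0.01*-18.4876 = -0.9706
Step 5: grad_x = 2*1*-1.9442 = -3.8883, grad_y = 2*8*-0.9706 = -15.5296
  x_5 = -1.9442 - 0.01*-3.8883 = -1.9053
  y_5 = -0.9706 - 0.01*-15.5296 = -0.8153
f(-1.9053, -0.8153) = 1*(-1.9053)^2 + 8*(-0.8153)^2 = 8.9479


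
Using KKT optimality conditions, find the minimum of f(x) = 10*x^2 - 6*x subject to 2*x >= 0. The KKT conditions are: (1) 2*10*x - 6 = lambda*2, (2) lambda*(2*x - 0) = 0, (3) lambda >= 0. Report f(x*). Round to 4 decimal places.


Step 1: Try lambda = 0 (constraint inactive).
Stationarity: 2*10*x - 6 = 0
x* = 6/(2*10) = 0.3
Check constraint: 2*0.3 = 0.6 >= 0 -- satisfied.
Step 2: Compute optimal value.
f(x*) = 10*0.3^2 - 6*0.3 = -0.9


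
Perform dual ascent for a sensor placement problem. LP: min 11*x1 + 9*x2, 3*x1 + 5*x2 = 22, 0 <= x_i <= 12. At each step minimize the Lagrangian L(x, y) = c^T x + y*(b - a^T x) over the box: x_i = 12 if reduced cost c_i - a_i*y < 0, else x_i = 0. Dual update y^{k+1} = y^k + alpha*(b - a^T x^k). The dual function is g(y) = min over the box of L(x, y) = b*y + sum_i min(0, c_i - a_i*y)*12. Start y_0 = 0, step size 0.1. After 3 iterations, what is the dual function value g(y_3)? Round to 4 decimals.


Dual ascent for LP: min 11*x1 + 9*x2, 3*x1 + 5*x2 = 22, 0 <= x_i <= 12
Step 1: y^k = 0.0, reduced costs: (11.0, 9.0)
  x^k = (0.0, 0.0), subgradient = b - a^T x = 22.0
  y^{k+1} = 0.0 + 0.1*22.0 = 2.2
Step 2: y^k = 2.2, reduced costs: (4.4, -2.0)
  x^k = (0.0, 12.0), subgradient = b - a^T x = -38.0
  y^{k+1} = 2.2 + 0.1*-38.0 = -1.6
Step 3: y^k = -1.6, reduced costs: (15.8, 17.0)
  x^k = (0.0, 0.0), subgradient = b - a^T x = 22.0
  y^{k+1} = -1.6 + 0.1*22.0 = 0.6
Dual objective at y_3 = 0.6: reduced costs (9.2, 6.0), box minimizer x = (0.0, 0.0)
g(y_3) = b*y + (c1 - a1*y)*x1 + (c2 - a2*y)*x2 = 22*0.6 + 9.2*0.0 + 6.0*0.0 = 13.2 + 0.0 + 0.0 = 13.2


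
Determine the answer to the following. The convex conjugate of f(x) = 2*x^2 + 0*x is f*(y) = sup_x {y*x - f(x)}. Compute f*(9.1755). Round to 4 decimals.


f*(y) = sup_x {y*x - a*x^2 - b*x} = sup_x {(y-b)*x - a*x^2}
FOC: (y - b) - 2a*x = 0 => x* = (y - b)/(2a)
x* = (9.1755 - 0)/(2*2) = 2.2939
f*(9.1755) = (y-b)^2/(4a) = (9.1755 - 0)^2/(4*2)
= 84.1898/8 = 10.5237


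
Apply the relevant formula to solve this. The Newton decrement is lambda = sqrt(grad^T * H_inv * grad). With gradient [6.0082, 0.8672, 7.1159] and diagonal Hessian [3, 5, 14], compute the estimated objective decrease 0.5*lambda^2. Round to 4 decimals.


Step 1: H is diagonal, so H^(-1) * g = [2.0027, 0.1734, 0.5083].
Step 2: g^T H^(-1) g = sum_i g_i^2 / H_ii
  = (6.0082)^2/3 + (0.8672)^2/5 + (7.1159)^2/14
  = 12.0328 + 0.1504 + 3.6169 = 15.8001
Step 3: Objective decrease = 0.5 * g^T H^(-1) g = 7.9


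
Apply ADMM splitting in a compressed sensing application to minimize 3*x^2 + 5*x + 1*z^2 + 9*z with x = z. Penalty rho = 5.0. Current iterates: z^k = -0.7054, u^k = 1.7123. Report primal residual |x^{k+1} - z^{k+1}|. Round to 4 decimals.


ADMM iteration with rho = 5.0, z^k = -0.7054, u^k = 1.7123
Step 1: x-update.
Minimize 3*x^2 + 5*x + (5.0/2)*(x + 0.7054 + 1.7123)^2
FOC: (2*3 + 5.0)*x = -5 + 5.0*(-0.7054 - 1.7123)
x^{k+1} = -1.5535
Step 2: z-update.
Minimize 1*z^2 + 9*z + (5.0/2)*(-1.5535 - z + 1.7123)^2
FOC: (2*1 + 5.0)*z = -9 + 5.0*(-1.5535 + 1.7123)
z^{k+1} = -1.1723
Step 3: u-update.
u^{k+1} = 1.7123 - 1.5535 + 1.1723 = 1.3311
Step 4: Primal residual = |-1.5535 + 1.1723| = 0.3812


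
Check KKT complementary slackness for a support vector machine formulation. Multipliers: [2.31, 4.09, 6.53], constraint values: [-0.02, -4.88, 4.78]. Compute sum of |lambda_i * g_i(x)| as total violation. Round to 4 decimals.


KKT complementary slackness check:
lambda_1 * g_1 = 2.31 * -0.02 = -0.0462
lambda_2 * g_2 = 4.09 * -4.88 = -19.9592
lambda_3 * g_3 = 6.53 * 4.78 = 31.2134
Total violation = 0.0462 + 19.9592 + 31.2134 = 51.2188


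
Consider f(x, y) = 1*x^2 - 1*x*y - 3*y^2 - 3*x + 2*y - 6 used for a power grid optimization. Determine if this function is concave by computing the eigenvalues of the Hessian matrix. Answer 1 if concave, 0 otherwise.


The Hessian of f(x,y) = 1*x^2 - 1*x*y - 3*y^2 - 3*x + 2*y - 6 is:
H = [[2, -1], [-1, -6]]
Trace = 2 - 6 = -4
Determinant = 2*-6 - (-1)^2 = -13
Discriminant = (-4)^2 - 4*-13 = 68.0
Eigenvalues: lambda_1 = -6.1231, lambda_2 = 2.1231
The function is not concave.

0


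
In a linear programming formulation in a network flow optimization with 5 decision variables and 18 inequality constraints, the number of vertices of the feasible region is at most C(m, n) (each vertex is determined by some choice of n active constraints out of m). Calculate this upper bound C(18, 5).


Each vertex corresponds to some choice of n active constraints out of m, so the number of vertices is at most C(m, n) = m! / (n!(m-n)!).
m = 18, n = 5
Numerator: 18 * 17 * 16 * 15 * 14
Denominator: 5! = 120
C(18, 5) = 8568


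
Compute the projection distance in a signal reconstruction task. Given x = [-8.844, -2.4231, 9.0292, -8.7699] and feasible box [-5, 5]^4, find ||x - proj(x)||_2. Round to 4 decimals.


Project each component onto [-5, 5].
clip(-8.844) = -5.0, clip(-2.4231) = -2.4231, clip(9.0292) = 5.0, clip(-8.7699) = -5.0
Projection = [-5.0, -2.4231, 5.0, -5.0]
Squared diffs: [14.7763, 0.0, 16.2345, 14.2121]
Distance = sqrt(45.2229) = 6.7248


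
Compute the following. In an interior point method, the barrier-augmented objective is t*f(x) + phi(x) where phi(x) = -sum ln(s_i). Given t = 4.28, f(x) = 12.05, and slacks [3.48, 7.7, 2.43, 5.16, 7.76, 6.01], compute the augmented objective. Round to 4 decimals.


Step 1: Compute log-barrier.
ln values: [1.247, 2.0412, 0.8879, 1.6409, 2.049, 1.7934]
phi = -(1.247 + 2.0412 + 0.8879 + 1.6409 + 2.049 + 1.7934) = -9.6595
Step 2: Compute augmented objective.
t*f(x) = 4.28*12.05 = 51.574
Total = 51.574 - 9.6595 = 41.9145


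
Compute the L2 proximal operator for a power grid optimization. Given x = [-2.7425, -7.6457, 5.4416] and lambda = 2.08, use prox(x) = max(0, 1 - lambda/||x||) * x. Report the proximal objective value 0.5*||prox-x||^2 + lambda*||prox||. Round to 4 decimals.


Step 1: Compute ||x||.
||x|| = 9.777
Step 2: Compute scaling factor.
scale = max(0, 1 - 2.08/9.777) = 0.7873
Step 3: prox(x) = [-2.159, -6.0191, 4.2839]
||prox(x)|| = 7.697
Step 4: Proximal objective.
0.5*||prox-x||^2 = 2.1632
lambda*||prox|| = 16.0098
Total = 18.1729


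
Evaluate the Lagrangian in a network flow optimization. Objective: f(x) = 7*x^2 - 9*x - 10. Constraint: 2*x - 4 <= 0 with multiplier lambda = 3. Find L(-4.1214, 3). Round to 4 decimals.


Step 1: Evaluate f(x).
f(-4.1214) = 7*(-4.1214)^2 - 9*(-4.1214) - 10 = 145.9942
Step 2: Evaluate g(x).
g(-4.1214) = 2*-4.1214 - 4 = -12.2428
Step 3: Compute Lagrangian.
L = 145.9942 + 3*-12.2428 = 109.2658


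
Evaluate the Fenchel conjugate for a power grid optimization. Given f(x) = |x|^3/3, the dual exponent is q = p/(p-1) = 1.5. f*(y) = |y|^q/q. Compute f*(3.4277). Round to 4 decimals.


The conjugate exponent q satisfies 1/p + 1/q = 1.
p = 3, so q = 3/(3 - 1) = 1.5
|y|^q = 3.4277^1.5 = 6.3461
f*(3.4277) = 6.3461 / 1.5 = 4.2307


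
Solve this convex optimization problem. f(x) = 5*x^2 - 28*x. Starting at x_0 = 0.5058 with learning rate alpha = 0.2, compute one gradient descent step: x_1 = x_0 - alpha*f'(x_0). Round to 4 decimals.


We compute the gradient at x_0 and apply the update.
f'(x) = 10*x - 28
f'(0.5058) = 10*0.5058 - 28 = -22.942
x_1 = 0.5058 - 0.2*-22.942 = 5.0942


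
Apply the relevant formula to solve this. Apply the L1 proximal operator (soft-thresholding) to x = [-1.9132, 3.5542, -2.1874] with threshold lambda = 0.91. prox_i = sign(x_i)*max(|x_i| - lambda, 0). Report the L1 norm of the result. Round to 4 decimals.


Soft-thresholding with lambda = 0.91:
prox(-1.9132) = sign(-1.9132)*max(|-1.9132| - 0.91, 0) = -1.0032
prox(3.5542) = sign(3.5542)*max(|3.5542| - 0.91, 0) = 2.6442
prox(-2.1874) = sign(-2.1874)*max(|-2.1874| - 0.91, 0) = -1.2774
prox(x) = [-1.0032, 2.6442, -1.2774]
||prox(x)||_1 = 1.0032 + 2.6442 + 1.2774 = 4.9248


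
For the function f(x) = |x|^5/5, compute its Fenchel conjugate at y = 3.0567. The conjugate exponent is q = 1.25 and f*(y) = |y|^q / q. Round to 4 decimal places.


The conjugate exponent q satisfies 1/p + 1/q = 1.
p = 5, so q = 5/(5 - 1) = 1.25
|y|^q = 3.0567^1.25 = 4.0417
f*(3.0567) = 4.0417 / 1.25 = 3.2334


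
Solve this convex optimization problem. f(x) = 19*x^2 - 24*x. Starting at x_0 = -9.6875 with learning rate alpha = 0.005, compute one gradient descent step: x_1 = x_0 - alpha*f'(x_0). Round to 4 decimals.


We compute the gradient at x_0 and apply the update.
f'(x) = 38*x - 24
f'(-9.6875) = 38*-9.6875 - 24 = -392.125
x_1 = -9.6875 - 0.005*-392.125 = -7.7269


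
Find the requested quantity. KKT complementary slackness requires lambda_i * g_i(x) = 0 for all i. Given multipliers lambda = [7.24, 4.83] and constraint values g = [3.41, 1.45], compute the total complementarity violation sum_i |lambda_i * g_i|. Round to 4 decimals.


KKT complementary slackness check:
lambda_1 * g_1 = 7.24 * 3.41 = 24.6884
lambda_2 * g_2 = 4.83 * 1.45 = 7.0035
Total violation = 24.6884 + 7.0035 = 31.6919


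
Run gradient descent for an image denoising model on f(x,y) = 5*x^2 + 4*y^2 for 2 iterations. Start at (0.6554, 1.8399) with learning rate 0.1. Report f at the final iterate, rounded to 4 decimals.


Gradient descent on f(x,y) = 5*x^2 + 4*y^2.
Starting point: (0.6554, 1.8399), alpha = 0.1
Step 1: grad_x = 2*5*0.6554 = 6.554, grad_y = 2*4*1.8399 = 14.7192
  x_1 = 0.6554 - 0.1*6.554 = -0.0
  y_1 = 1.8399 - 0.1*14.7192 = 0.368
Step 2: grad_x = 2*5*-0.0 = -0.0, grad_y = 2*4*0.368 = 2.9438
  x_2 = -0.0 - 0.1*-0.0 = 0.0
  y_2 = 0.368 - 0.1*2.9438 = 0.0736
f(0.0, 0.0736) = 5*0.0^2 + 4*0.0736^2 = 0.0217


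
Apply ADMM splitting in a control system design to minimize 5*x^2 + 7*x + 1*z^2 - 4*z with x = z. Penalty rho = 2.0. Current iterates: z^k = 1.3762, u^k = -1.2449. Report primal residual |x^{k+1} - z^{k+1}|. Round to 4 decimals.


ADMM iteration with rho = 2.0, z^k = 1.3762, u^k = -1.2449
Step 1: x-update.
Minimize 5*x^2 + 7*x + (2.0/2)*(x - 1.3762 - 1.2449)^2
FOC: (2*5 + 2.0)*x = -7 + 2.0*(1.3762 + 1.2449)
x^{k+1} = -0.1465
Step 2: z-update.
Minimize 1*z^2 - 4*z + (2.0/2)*(-0.1465 - z - 1.2449)^2
FOC: (2*1 + 2.0)*z = 4 + 2.0*(-0.1465 - 1.2449)
z^{k+1} = 0.3043
Step 3: u-update.
u^{k+1} = -1.2449 - 0.1465 - 0.3043 = -1.6957
Step 4: Primal residual = |-0.1465 - 0.3043| = 0.4508


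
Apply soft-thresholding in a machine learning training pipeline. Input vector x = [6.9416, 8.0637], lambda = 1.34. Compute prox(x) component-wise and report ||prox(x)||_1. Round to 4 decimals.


Soft-thresholding with lambda = 1.34:
prox(6.9416) = sign(6.9416)*max(|6.9416| - 1.34, 0) = 5.6016
prox(8.0637) = sign(8.0637)*max(|8.0637| - 1.34, 0) = 6.7237
prox(x) = [5.6016, 6.7237]
||prox(x)||_1 = 5.6016 + 6.7237 = 12.3253


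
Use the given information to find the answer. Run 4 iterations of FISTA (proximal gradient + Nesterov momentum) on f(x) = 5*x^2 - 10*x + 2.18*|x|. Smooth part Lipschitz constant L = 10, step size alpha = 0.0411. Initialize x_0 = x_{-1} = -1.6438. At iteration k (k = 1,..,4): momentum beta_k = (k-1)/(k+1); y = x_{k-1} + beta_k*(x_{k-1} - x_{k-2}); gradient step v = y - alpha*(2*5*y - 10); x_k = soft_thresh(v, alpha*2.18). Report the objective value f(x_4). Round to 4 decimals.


FISTA on f(x) = 5*x^2 - 10*x + 2.18*|x|
L = 10, alpha = 0.0411
Iteration 1: beta = 0.0, y = -1.6438 + 0.0*(-1.6438 + 1.6438) = -1.6438
  grad(y) = -26.438, v = y - alpha*grad = -0.5572
  prox(v) = soft_thresh(-0.5572, 0.0896) = -0.4676
Iteration 2: beta = 0.3333, y = -0.4676 + 0.3333*(-0.4676 + 1.6438) = -0.0755
  grad(y) = -10.7553, v = y - alpha*grad = 0.3665
  prox(v) = soft_thresh(0.3665, 0.0896) = 0.2769
Iteration 3: beta = 0.5, y = 0.2769 + 0.5*(0.2769 + 0.4676) = 0.6492
  grad(y) = -3.5083, v = y - alpha*grad = 0.7934
  prox(v) = soft_thresh(0.7934, 0.0896) = 0.7038
Iteration 4: beta = 0.6, y = 0.7038 + 0.6*(0.7038 - 0.2769) = 0.9599
  grad(y) = -0.4013, v = y - alpha*grad = 0.9764
  prox(v) = soft_thresh(0.9764, 0.0896) = 0.8868
f(x_4) = 5*0.8868^2 - 10*0.8868 + 2.18*|0.8868| = -3.0027


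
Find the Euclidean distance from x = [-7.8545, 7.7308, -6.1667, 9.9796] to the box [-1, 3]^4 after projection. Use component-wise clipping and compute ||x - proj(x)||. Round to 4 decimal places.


Project each component onto [-1, 3].
clip(-7.8545) = -1.0, clip(7.7308) = 3.0, clip(-6.1667) = -1.0, clip(9.9796) = 3.0
Projection = [-1.0, 3.0, -1.0, 3.0]
Squared diffs: [46.9842, 22.3805, 26.6948, 48.7148]
Distance = sqrt(144.7743) = 12.0322


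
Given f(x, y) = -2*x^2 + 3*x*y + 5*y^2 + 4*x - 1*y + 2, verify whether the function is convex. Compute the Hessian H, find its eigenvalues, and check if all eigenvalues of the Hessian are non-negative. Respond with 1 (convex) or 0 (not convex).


The Hessian of f(x,y) = -2*x^2 + 3*x*y + 5*y^2 + 4*x - 1*y + 2 is:
H = [[-4, 3], [3, 10]]
Trace = -4 + 10 = 6
Determinant = -4*10 - (3)^2 = -49
Discriminant = (6)^2 - 4*-49 = 232.0
Eigenvalues: lambda_1 = -4.6158, lambda_2 = 10.6158
The function is not convex.

0


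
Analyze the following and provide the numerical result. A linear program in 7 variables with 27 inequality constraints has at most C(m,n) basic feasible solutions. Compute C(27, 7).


Each vertex corresponds to some choice of n active constraints out of m, so the number of vertices is at most C(m, n) = m! / (n!(m-n)!).
m = 27, n = 7
Numerator: 27 * 26 * 25 * 24 * 23 * 22 * 21
Denominator: 7! = 5040
C(27, 7) = 888030
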